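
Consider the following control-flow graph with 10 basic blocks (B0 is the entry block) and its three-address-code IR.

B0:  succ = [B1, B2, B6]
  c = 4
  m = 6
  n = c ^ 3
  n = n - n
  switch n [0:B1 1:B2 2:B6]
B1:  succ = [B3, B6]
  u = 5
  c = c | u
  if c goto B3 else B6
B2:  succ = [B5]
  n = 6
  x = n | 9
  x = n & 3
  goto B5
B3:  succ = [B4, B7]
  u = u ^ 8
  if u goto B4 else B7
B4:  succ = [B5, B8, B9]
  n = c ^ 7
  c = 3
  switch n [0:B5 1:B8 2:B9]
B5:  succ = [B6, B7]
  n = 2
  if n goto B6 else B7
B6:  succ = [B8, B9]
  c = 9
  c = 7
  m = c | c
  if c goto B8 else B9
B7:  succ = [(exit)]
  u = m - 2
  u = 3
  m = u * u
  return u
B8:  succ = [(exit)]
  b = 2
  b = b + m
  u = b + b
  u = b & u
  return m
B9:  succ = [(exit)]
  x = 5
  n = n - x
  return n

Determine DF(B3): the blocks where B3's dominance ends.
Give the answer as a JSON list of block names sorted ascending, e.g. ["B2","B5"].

Answer: ["B5", "B7", "B8", "B9"]

Analysis:
idom tree: B1←B0 B2←B0 B3←B1 B4←B3 B5←B0 B6←B0 B7←B0 B8←B0 B9←B0
Dom at joins:
  B5: preds {B2,B4}: {B0,B2} ∩ {B0,B1,B3,B4} = {B0}; idom=B0
  B6: preds {B0,B1,B5}: {B0} ∩ {B0,B1} ∩ {B0,B5} = {B0}; idom=B0
  B7: preds {B3,B5}: {B0,B1,B3} ∩ {B0,B5} = {B0}; idom=B0
  B8: preds {B4,B6}: {B0,B1,B3,B4} ∩ {B0,B6} = {B0}; idom=B0
  B9: preds {B4,B6}: {B0,B1,B3,B4} ∩ {B0,B6} = {B0}; idom=B0

Frontier:
  join B5 pred B2: B2 stop@B0
  join B5 pred B4: B4→B3→B1 stop@B0
  join B6 pred B0: · stop@B0
  join B6 pred B1: B1 stop@B0
  join B6 pred B5: B5 stop@B0
  join B7 pred B3: B3→B1 stop@B0
  join B7 pred B5: B5 stop@B0
  join B8 pred B4: B4→B3→B1 stop@B0
  join B8 pred B6: B6 stop@B0
  join B9 pred B4: B4→B3→B1 stop@B0
  join B9 pred B6: B6 stop@B0
  DF(B0)=∅
  DF(B1)={B5,B6,B7,B8,B9}
  DF(B2)={B5}
  DF(B3)={B5,B7,B8,B9}
  DF(B4)={B5,B8,B9}
  DF(B5)={B6,B7}
  DF(B6)={B8,B9}
  DF(B7)=∅
  DF(B8)=∅
  DF(B9)=∅

DF(B3) = ["B5", "B7", "B8", "B9"]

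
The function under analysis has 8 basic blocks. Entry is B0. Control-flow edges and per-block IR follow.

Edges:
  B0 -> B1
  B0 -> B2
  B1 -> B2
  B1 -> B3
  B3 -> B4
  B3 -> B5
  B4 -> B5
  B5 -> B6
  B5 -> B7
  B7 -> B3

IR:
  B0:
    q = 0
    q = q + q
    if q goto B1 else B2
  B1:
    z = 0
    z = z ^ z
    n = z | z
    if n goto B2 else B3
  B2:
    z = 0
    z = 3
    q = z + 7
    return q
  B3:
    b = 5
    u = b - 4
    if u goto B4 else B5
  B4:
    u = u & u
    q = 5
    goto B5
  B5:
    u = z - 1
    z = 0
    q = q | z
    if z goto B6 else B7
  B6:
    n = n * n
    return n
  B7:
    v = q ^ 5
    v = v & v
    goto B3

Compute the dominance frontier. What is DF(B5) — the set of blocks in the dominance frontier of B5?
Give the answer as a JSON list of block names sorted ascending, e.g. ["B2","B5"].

Answer: ["B3"]

Analysis:
idom tree: B1←B0 B2←B0 B3←B1 B4←B3 B5←B3 B6←B5 B7←B5
Join-block Dom:
  B2: preds {B0,B1}: {B0} ∩ {B0,B1} = {B0}; idom=B0
  B3: preds {B1,B7}: {B0,B1} ∩ {B0,B1,B3,B5,B7} = {B0,B1}; idom=B1
  B5: preds {B3,B4}: {B0,B1,B3} ∩ {B0,B1,B3,B4} = {B0,B1,B3}; idom=B3

Frontier:
  join B2 pred B0: · stop@B0
  join B2 pred B1: B1 stop@B0
  join B3 pred B1: · stop@B1
  join B3 pred B7: B7→B5→B3 stop@B1
  join B5 pred B3: · stop@B3
  join B5 pred B4: B4 stop@B3
  B0: DF=∅
  B1: DF={B2}
  B2: DF=∅
  B3: DF={B3}
  B4: DF={B5}
  B5: DF={B3}
  B6: DF=∅
  B7: DF={B3}

DF(B5) = ["B3"]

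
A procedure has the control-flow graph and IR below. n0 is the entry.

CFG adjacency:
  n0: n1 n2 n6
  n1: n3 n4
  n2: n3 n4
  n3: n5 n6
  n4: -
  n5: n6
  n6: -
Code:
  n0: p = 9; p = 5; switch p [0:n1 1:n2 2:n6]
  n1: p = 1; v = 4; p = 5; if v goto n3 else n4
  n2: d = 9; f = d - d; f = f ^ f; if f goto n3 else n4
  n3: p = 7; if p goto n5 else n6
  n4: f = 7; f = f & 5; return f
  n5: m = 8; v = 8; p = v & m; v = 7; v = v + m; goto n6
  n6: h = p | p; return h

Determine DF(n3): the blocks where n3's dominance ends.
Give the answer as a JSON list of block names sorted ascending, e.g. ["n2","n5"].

Answer: ["n6"]

Analysis:
idom tree: n1←n0 n2←n0 n3←n0 n4←n0 n5←n3 n6←n0
Join-block Dom:
  n3: preds {n1,n2}: {n0,n1} ∩ {n0,n2} = {n0}; idom=n0
  n4: preds {n1,n2}: {n0,n1} ∩ {n0,n2} = {n0}; idom=n0
  n6: preds {n0,n3,n5}: {n0} ∩ {n0,n3} ∩ {n0,n3,n5} = {n0}; idom=n0

DF derivation:
  join n3 pred n1: n1 stop@n0
  join n3 pred n2: n2 stop@n0
  join n4 pred n1: n1 stop@n0
  join n4 pred n2: n2 stop@n0
  join n6 pred n0: · stop@n0
  join n6 pred n3: n3 stop@n0
  join n6 pred n5: n5→n3 stop@n0
  DF(n0)=∅
  DF(n1)={n3,n4}
  DF(n2)={n3,n4}
  DF(n3)={n6}
  DF(n4)=∅
  DF(n5)={n6}
  DF(n6)=∅

DF(n3) = ["n6"]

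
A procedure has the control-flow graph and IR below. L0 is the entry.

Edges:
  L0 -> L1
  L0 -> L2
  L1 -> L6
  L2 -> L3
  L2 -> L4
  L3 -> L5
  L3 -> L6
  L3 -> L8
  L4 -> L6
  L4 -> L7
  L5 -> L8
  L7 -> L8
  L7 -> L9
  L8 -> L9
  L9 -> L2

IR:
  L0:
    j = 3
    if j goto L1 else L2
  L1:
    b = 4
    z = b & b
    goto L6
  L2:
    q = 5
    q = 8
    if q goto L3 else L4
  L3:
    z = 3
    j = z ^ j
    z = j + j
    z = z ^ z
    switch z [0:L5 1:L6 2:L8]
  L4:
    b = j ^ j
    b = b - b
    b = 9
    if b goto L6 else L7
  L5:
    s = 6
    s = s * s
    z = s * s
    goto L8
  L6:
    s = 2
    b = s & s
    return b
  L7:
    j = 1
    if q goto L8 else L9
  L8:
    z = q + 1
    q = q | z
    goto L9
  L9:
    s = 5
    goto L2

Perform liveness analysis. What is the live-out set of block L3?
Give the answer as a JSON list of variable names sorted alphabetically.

Answer: ["j", "q"]

Analysis:
def/use:
  L0: def={j} ue=∅
  L1: def={b,z} ue=∅
  L2: def={q} ue=∅
  L3: def={j,z} ue={j}
  L4: def={b} ue={j}
  L5: def={s,z} ue=∅
  L6: def={b,s} ue=∅
  L7: def={j} ue={q}
  L8: def={q,z} ue={q}
  L9: def={s} ue=∅

Backward fixpoint:
  live L0: ∅→{j}
  live L1: ∅→∅
  live L2: {j}→{j,q}
  live L3: {j,q}→{j,q}
  live L4: {j,q}→{q}
  live L5: {j,q}→{j,q}
  live L6: ∅→∅
  live L7: {q}→{j,q}
  live L8: {j,q}→{j}
  live L9: {j}→{j}

live-out(L3) = ["j", "q"]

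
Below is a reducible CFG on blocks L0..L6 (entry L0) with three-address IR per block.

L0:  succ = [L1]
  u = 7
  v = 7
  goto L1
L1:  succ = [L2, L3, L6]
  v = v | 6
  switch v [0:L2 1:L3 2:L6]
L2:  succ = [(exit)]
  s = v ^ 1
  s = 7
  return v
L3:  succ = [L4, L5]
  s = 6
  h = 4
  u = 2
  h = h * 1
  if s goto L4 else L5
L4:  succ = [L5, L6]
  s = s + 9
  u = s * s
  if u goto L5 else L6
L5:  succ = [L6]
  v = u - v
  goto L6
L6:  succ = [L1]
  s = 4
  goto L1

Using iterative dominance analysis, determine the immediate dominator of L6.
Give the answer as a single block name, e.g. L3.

Answer: L1

Derivation:
idom tree: L1←L0 L2←L1 L3←L1 L4←L3 L5←L3 L6←L1
Dom at joins:
  L1: preds {L0,L6}: {L0} ∩ {L0,L1,L6} = {L0}; idom=L0
  L5: preds {L3,L4}: {L0,L1,L3} ∩ {L0,L1,L3,L4} = {L0,L1,L3}; idom=L3
  L6: preds {L1,L4,L5}: {L0,L1} ∩ {L0,L1,L3,L4} ∩ {L0,L1,L3,L5} = {L0,L1}; idom=L1

idom(L6) = L1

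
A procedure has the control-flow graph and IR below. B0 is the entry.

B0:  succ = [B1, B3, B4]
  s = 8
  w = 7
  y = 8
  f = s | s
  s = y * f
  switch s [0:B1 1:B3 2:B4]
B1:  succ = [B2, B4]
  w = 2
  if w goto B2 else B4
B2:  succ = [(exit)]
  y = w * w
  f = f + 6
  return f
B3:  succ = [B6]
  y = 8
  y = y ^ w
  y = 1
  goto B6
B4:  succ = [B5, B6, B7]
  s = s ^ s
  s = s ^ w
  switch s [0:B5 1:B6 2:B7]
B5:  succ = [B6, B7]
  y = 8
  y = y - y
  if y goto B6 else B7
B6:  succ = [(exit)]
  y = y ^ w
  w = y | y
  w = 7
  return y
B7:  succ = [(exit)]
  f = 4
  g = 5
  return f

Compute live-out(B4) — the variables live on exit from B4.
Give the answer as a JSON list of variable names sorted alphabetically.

Answer: ["w", "y"]

Analysis:
Block summaries:
  B0: def={f,s,w,y} ue=∅
  B1: def={w} ue=∅
  B2: def={f,y} ue={f,w}
  B3: def={y} ue={w}
  B4: def={s} ue={s,w}
  B5: def={y} ue=∅
  B6: def={w,y} ue={w,y}
  B7: def={f,g} ue=∅

Liveness:
  live B0: ∅→{f,s,w,y}
  live B1: {f,s,y}→{f,s,w,y}
  live B2: {f,w}→∅
  live B3: {w}→{w,y}
  live B4: {s,w,y}→{w,y}
  live B5: {w}→{w,y}
  live B6: {w,y}→∅
  live B7: ∅→∅

live-out(B4) = ["w", "y"]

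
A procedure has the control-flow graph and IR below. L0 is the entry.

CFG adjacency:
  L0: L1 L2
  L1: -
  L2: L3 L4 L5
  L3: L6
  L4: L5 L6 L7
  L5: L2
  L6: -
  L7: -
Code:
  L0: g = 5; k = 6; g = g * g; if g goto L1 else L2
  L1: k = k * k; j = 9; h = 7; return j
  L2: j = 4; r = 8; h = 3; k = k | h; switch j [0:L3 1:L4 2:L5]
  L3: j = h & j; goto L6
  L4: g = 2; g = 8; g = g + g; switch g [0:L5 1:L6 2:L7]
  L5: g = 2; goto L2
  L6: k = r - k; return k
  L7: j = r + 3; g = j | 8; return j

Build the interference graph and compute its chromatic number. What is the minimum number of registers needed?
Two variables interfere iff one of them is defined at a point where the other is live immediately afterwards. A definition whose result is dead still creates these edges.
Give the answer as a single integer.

Per-block:
  L0: {g,k} / ∅
  L1: {h,j,k} / {k}
  L2: {h,j,k,r} / {k}
  L3: {j} / {h,j}
  L4: {g} / ∅
  L5: {g} / ∅
  L6: {k} / {k,r}
  L7: {g,j} / {r}

Backward fixpoint:
  L0 li=∅ lo={k}
  L1 li={k} lo=∅
  L2 li={k} lo={h,j,k,r}
  L3 li={h,j,k,r} lo={k,r}
  L4 li={k,r} lo={k,r}
  L5 li={k} lo={k}
  L6 li={k,r} lo=∅
  L7 li={r} lo=∅

Conflict graph:
  g: {j,k,r}
  h: {j,k,r}
  j: {g,h,k,r}
  k: {g,h,j,r}
  r: {g,h,j,k}

Registers:
  clique {g,j,k,r} ⇒ need ≥ 4
  4-colouring: R0={j}  R1={k}  R2={r}  R3={g,h}
  χ = 4

Answer: 4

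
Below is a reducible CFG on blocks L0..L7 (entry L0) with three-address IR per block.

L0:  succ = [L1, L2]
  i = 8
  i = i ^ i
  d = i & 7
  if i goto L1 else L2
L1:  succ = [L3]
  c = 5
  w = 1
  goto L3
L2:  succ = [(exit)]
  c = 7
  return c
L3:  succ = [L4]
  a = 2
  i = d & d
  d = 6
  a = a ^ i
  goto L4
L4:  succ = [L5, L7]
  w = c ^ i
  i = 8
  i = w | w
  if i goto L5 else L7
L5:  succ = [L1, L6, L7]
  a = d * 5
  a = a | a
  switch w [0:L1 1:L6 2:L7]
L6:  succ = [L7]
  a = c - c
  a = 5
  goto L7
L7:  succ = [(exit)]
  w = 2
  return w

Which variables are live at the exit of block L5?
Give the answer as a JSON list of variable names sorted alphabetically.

Answer: ["c", "d"]

Derivation:
Block summaries:
  L0: {d,i} / ∅
  L1: {c,w} / ∅
  L2: {c} / ∅
  L3: {a,d,i} / {d}
  L4: {i,w} / {c,i}
  L5: {a} / {d,w}
  L6: {a} / {c}
  L7: {w} / ∅

Liveness:
  L0: in=∅ out={d}
  L1: in={d} out={c,d}
  L2: in=∅ out=∅
  L3: in={c,d} out={c,d,i}
  L4: in={c,d,i} out={c,d,w}
  L5: in={c,d,w} out={c,d}
  L6: in={c} out=∅
  L7: in=∅ out=∅

live-out(L5) = ["c", "d"]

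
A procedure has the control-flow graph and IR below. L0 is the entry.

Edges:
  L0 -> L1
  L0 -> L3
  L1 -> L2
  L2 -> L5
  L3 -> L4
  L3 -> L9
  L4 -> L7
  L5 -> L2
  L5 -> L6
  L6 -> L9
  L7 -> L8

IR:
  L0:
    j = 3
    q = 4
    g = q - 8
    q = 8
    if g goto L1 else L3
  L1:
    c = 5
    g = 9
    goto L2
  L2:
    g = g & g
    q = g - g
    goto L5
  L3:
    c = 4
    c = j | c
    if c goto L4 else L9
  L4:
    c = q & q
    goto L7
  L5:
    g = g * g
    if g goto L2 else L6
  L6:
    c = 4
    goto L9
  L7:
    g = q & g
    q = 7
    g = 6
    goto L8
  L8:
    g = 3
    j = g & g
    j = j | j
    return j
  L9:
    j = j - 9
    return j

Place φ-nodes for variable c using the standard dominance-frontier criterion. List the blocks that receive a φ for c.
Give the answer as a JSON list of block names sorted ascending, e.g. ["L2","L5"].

idom tree: L1←L0 L2←L1 L3←L0 L4←L3 L5←L2 L6←L5 L7←L4 L8←L7 L9←L0
Dom∩ at merges:
  L2: preds {L1,L5}: {L0,L1} ∩ {L0,L1,L2,L5} = {L0,L1}; idom=L1
  L9: preds {L3,L6}: {L0,L3} ∩ {L0,L1,L2,L5,L6} = {L0}; idom=L0

Frontier:
  L2←L1: walk · to L1
  L2←L5: walk L5→L2 to L1
  L9←L3: walk L3 to L0
  L9←L6: walk L6→L5→L2→L1 to L0
  DF(L0)=∅
  DF(L1)={L9}
  DF(L2)={L2,L9}
  DF(L3)={L9}
  DF(L4)=∅
  DF(L5)={L2,L9}
  DF(L6)={L9}
  DF(L7)=∅
  DF(L8)=∅
  DF(L9)=∅

φ for c: defs {L1,L3,L4,L6}
  DF⁺ = {L9}

Answer: ["L9"]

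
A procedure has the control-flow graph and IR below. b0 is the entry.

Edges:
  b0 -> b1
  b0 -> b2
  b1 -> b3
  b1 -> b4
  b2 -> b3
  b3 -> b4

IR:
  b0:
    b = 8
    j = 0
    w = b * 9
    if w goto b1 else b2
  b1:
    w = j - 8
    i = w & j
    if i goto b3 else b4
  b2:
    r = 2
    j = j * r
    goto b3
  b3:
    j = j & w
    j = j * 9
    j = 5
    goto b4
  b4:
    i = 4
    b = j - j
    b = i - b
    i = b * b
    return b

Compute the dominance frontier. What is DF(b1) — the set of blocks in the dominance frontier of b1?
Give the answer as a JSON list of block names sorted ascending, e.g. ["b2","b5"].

idom tree: b1←b0 b2←b0 b3←b0 b4←b0
Dom at joins:
  b3: preds {b1,b2}: {b0,b1} ∩ {b0,b2} = {b0}; idom=b0
  b4: preds {b1,b3}: {b0,b1} ∩ {b0,b3} = {b0}; idom=b0

Frontier:
  join b3 pred b1: b1 stop@b0
  join b3 pred b2: b2 stop@b0
  join b4 pred b1: b1 stop@b0
  join b4 pred b3: b3 stop@b0
  b0: DF=∅
  b1: DF={b3,b4}
  b2: DF={b3}
  b3: DF={b4}
  b4: DF=∅

DF(b1) = ["b3", "b4"]

Answer: ["b3", "b4"]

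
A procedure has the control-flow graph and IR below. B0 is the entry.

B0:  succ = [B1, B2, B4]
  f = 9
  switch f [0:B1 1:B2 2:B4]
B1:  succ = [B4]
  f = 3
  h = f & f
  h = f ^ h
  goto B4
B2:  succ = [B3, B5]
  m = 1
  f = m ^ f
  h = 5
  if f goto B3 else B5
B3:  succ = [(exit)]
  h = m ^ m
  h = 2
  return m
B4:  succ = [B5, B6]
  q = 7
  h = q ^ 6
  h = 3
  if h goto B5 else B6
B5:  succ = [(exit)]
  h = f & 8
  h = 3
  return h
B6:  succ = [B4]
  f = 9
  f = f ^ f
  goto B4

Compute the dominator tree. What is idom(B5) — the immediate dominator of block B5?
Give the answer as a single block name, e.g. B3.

Answer: B0

Working:
idom tree: B1←B0 B2←B0 B3←B2 B4←B0 B5←B0 B6←B4
Join-block Dom:
  B4: preds {B0,B1,B6}: {B0} ∩ {B0,B1} ∩ {B0,B4,B6} = {B0}; idom=B0
  B5: preds {B2,B4}: {B0,B2} ∩ {B0,B4} = {B0}; idom=B0

idom(B5) = B0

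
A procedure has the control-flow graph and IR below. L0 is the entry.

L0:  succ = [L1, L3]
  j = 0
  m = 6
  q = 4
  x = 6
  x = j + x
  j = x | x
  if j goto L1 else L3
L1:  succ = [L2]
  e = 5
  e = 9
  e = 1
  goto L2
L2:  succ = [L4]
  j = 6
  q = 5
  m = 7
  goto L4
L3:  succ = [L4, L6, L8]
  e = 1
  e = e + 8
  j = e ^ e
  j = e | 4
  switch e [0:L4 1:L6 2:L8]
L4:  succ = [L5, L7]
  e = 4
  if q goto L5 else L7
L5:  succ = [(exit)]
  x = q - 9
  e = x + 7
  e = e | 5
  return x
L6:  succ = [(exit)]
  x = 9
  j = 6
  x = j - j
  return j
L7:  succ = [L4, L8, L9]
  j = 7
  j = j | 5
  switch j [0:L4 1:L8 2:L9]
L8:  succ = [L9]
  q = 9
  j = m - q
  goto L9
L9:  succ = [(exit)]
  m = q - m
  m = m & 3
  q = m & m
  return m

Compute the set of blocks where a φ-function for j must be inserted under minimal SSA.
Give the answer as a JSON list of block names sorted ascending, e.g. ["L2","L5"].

Answer: ["L4", "L8", "L9"]

Derivation:
idom tree: L1←L0 L2←L1 L3←L0 L4←L0 L5←L4 L6←L3 L7←L4 L8←L0 L9←L0
Dom at joins:
  L4: preds {L2,L3,L7}: {L0,L1,L2} ∩ {L0,L3} ∩ {L0,L4,L7} = {L0}; idom=L0
  L8: preds {L3,L7}: {L0,L3} ∩ {L0,L4,L7} = {L0}; idom=L0
  L9: preds {L7,L8}: {L0,L4,L7} ∩ {L0,L8} = {L0}; idom=L0

Frontier:
  L4←L2: walk L2→L1 to L0
  L4←L3: walk L3 to L0
  L4←L7: walk L7→L4 to L0
  L8←L3: walk L3 to L0
  L8←L7: walk L7→L4 to L0
  L9←L7: walk L7→L4 to L0
  L9←L8: walk L8 to L0
  L0 → ∅
  L1 → {L4}
  L2 → {L4}
  L3 → {L4,L8}
  L4 → {L4,L8,L9}
  L5 → ∅
  L6 → ∅
  L7 → {L4,L8,L9}
  L8 → {L9}
  L9 → ∅

φ for j: defs {L0,L2,L3,L6,L7,L8}
  DF⁺ = {L4,L8,L9}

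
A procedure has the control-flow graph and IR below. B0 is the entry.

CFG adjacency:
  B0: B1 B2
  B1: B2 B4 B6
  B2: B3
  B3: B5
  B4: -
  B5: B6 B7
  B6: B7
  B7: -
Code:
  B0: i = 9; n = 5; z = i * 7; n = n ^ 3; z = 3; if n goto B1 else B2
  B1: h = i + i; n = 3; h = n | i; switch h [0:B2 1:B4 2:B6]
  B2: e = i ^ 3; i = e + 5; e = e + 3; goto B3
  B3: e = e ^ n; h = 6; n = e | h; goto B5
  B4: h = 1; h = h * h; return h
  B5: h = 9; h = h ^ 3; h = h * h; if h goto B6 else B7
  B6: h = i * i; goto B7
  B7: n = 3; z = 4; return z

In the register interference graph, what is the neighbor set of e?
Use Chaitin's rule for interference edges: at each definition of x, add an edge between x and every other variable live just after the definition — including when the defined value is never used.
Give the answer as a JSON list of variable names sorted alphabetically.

Per-block:
  B0: {i,n,z} / ∅
  B1: {h,n} / {i}
  B2: {e,i} / {i}
  B3: {e,h,n} / {e,n}
  B4: {h} / ∅
  B5: {h} / ∅
  B6: {h} / {i}
  B7: {n,z} / ∅

Backward fixpoint:
  B0 li=∅ lo={i,n}
  B1 li={i} lo={i,n}
  B2 li={i,n} lo={e,i,n}
  B3 li={e,i,n} lo={i}
  B4 li=∅ lo=∅
  B5 li={i} lo={i}
  B6 li={i} lo=∅
  B7 li=∅ lo=∅

Interference:
  e↔{h,i,n}
  h↔{e,i,n}
  i↔{e,h,n,z}
  n↔{e,h,i,z}
  z↔{i,n}

N(e) = ["h", "i", "n"]

Answer: ["h", "i", "n"]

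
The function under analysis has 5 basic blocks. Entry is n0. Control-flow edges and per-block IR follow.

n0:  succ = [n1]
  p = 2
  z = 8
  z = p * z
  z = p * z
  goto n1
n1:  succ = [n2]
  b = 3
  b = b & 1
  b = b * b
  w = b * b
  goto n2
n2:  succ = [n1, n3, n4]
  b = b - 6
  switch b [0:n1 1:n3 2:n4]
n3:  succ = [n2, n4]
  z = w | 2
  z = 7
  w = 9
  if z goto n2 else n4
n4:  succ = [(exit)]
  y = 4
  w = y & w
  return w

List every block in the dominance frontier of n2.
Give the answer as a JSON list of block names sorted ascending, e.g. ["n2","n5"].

idom tree: n1←n0 n2←n1 n3←n2 n4←n2
Dom at joins:
  n1: preds {n0,n2}: {n0} ∩ {n0,n1,n2} = {n0}; idom=n0
  n2: preds {n1,n3}: {n0,n1} ∩ {n0,n1,n2,n3} = {n0,n1}; idom=n1
  n4: preds {n2,n3}: {n0,n1,n2} ∩ {n0,n1,n2,n3} = {n0,n1,n2}; idom=n2

Frontier:
  join n1 pred n0: · stop@n0
  join n1 pred n2: n2→n1 stop@n0
  join n2 pred n1: · stop@n1
  join n2 pred n3: n3→n2 stop@n1
  join n4 pred n2: · stop@n2
  join n4 pred n3: n3 stop@n2
  n0: DF=∅
  n1: DF={n1}
  n2: DF={n1,n2}
  n3: DF={n2,n4}
  n4: DF=∅

DF(n2) = ["n1", "n2"]

Answer: ["n1", "n2"]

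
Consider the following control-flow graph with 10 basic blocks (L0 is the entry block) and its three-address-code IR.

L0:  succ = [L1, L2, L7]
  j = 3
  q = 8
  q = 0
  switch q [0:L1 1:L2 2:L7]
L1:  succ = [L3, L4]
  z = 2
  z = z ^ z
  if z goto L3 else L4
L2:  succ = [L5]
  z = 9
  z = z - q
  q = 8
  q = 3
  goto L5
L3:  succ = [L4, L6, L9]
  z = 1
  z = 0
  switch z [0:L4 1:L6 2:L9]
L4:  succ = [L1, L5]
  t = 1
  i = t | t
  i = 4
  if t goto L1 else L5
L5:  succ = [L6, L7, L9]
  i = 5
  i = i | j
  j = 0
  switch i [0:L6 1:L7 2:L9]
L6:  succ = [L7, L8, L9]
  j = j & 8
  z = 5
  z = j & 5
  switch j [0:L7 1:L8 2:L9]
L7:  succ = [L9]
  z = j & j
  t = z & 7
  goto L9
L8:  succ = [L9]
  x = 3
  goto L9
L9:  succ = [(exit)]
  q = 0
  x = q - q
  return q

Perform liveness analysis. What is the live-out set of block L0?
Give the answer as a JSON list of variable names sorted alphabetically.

Answer: ["j", "q"]

Derivation:
Per-block:
  L0 def {j,q} use ∅
  L1 def {z} use ∅
  L2 def {q,z} use {q}
  L3 def {z} use ∅
  L4 def {i,t} use ∅
  L5 def {i,j} use {j}
  L6 def {j,z} use {j}
  L7 def {t,z} use {j}
  L8 def {x} use ∅
  L9 def {q,x} use ∅

Liveness:
  live L0: ∅→{j,q}
  live L1: {j}→{j}
  live L2: {j,q}→{j}
  live L3: {j}→{j}
  live L4: {j}→{j}
  live L5: {j}→{j}
  live L6: {j}→{j}
  live L7: {j}→∅
  live L8: ∅→∅
  live L9: ∅→∅

live-out(L0) = ["j", "q"]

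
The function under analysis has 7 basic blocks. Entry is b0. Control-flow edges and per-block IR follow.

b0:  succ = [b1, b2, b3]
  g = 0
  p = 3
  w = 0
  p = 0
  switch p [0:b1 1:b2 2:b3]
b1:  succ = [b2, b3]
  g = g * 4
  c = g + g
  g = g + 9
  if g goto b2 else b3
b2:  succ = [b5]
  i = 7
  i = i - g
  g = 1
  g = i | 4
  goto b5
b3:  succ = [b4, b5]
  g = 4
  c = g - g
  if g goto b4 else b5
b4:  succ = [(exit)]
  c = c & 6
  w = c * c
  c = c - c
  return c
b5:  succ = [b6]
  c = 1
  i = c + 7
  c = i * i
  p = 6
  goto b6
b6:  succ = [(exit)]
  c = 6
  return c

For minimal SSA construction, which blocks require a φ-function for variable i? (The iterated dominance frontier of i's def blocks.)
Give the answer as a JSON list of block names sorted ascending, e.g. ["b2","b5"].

Answer: ["b5"]

Derivation:
idom tree: b1←b0 b2←b0 b3←b0 b4←b3 b5←b0 b6←b5
Dom∩ at merges:
  b2: preds {b0,b1}: {b0} ∩ {b0,b1} = {b0}; idom=b0
  b3: preds {b0,b1}: {b0} ∩ {b0,b1} = {b0}; idom=b0
  b5: preds {b2,b3}: {b0,b2} ∩ {b0,b3} = {b0}; idom=b0

DF derivation:
  b2←b0: walk · to b0
  b2←b1: walk b1 to b0
  b3←b0: walk · to b0
  b3←b1: walk b1 to b0
  b5←b2: walk b2 to b0
  b5←b3: walk b3 to b0
  b0 → ∅
  b1 → {b2,b3}
  b2 → {b5}
  b3 → {b5}
  b4 → ∅
  b5 → ∅
  b6 → ∅

φ for i: defs {b2,b5}
  DF⁺ = {b5}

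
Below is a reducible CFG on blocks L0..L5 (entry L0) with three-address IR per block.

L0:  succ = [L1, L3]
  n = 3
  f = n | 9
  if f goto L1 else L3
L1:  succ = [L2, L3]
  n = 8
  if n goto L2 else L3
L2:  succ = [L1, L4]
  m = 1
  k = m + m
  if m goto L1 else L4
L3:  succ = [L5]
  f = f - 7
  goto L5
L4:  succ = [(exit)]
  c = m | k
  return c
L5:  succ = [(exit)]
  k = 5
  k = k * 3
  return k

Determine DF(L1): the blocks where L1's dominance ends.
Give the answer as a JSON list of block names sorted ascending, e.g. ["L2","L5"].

idom tree: L1←L0 L2←L1 L3←L0 L4←L2 L5←L3
Dom∩ at merges:
  L1: preds {L0,L2}: {L0} ∩ {L0,L1,L2} = {L0}; idom=L0
  L3: preds {L0,L1}: {L0} ∩ {L0,L1} = {L0}; idom=L0

DF derivation:
  L1←L0: walk · to L0
  L1←L2: walk L2→L1 to L0
  L3←L0: walk · to L0
  L3←L1: walk L1 to L0
  L0 → ∅
  L1 → {L1,L3}
  L2 → {L1}
  L3 → ∅
  L4 → ∅
  L5 → ∅

DF(L1) = ["L1", "L3"]

Answer: ["L1", "L3"]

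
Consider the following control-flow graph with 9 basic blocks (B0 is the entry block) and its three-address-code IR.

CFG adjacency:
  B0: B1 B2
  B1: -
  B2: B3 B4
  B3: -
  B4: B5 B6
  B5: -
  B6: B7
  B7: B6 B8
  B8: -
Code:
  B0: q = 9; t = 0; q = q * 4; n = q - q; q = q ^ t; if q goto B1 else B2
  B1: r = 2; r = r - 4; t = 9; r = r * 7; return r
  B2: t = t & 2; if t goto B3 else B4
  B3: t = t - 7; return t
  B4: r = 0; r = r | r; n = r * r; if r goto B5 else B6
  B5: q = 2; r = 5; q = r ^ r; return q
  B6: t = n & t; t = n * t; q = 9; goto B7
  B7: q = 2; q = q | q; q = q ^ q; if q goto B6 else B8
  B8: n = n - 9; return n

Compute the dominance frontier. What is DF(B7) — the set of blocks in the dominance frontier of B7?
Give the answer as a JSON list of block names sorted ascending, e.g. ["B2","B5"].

idom tree: B1←B0 B2←B0 B3←B2 B4←B2 B5←B4 B6←B4 B7←B6 B8←B7
Dom∩ at merges:
  B6: preds {B4,B7}: {B0,B2,B4} ∩ {B0,B2,B4,B6,B7} = {B0,B2,B4}; idom=B4

Frontier:
  B6←B4: walk · to B4
  B6←B7: walk B7→B6 to B4
  DF(B0)=∅
  DF(B1)=∅
  DF(B2)=∅
  DF(B3)=∅
  DF(B4)=∅
  DF(B5)=∅
  DF(B6)={B6}
  DF(B7)={B6}
  DF(B8)=∅

DF(B7) = ["B6"]

Answer: ["B6"]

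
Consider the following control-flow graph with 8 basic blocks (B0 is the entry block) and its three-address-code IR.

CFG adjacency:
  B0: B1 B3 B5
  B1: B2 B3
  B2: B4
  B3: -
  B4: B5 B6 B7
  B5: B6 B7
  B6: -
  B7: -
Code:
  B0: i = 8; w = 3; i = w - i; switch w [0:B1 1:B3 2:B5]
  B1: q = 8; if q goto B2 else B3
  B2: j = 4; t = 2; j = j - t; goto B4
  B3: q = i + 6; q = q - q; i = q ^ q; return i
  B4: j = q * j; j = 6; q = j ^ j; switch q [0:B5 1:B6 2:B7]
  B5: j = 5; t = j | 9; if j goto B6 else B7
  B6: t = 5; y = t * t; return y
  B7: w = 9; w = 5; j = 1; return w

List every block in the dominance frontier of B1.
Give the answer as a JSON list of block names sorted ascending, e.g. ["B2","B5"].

Answer: ["B3", "B5", "B6", "B7"]

Working:
idom tree: B1←B0 B2←B1 B3←B0 B4←B2 B5←B0 B6←B0 B7←B0
Dom at joins:
  B3: preds {B0,B1}: {B0} ∩ {B0,B1} = {B0}; idom=B0
  B5: preds {B0,B4}: {B0} ∩ {B0,B1,B2,B4} = {B0}; idom=B0
  B6: preds {B4,B5}: {B0,B1,B2,B4} ∩ {B0,B5} = {B0}; idom=B0
  B7: preds {B4,B5}: {B0,B1,B2,B4} ∩ {B0,B5} = {B0}; idom=B0

Frontier:
  B3←B0: walk · to B0
  B3←B1: walk B1 to B0
  B5←B0: walk · to B0
  B5←B4: walk B4→B2→B1 to B0
  B6←B4: walk B4→B2→B1 to B0
  B6←B5: walk B5 to B0
  B7←B4: walk B4→B2→B1 to B0
  B7←B5: walk B5 to B0
  B0 → ∅
  B1 → {B3,B5,B6,B7}
  B2 → {B5,B6,B7}
  B3 → ∅
  B4 → {B5,B6,B7}
  B5 → {B6,B7}
  B6 → ∅
  B7 → ∅

DF(B1) = ["B3", "B5", "B6", "B7"]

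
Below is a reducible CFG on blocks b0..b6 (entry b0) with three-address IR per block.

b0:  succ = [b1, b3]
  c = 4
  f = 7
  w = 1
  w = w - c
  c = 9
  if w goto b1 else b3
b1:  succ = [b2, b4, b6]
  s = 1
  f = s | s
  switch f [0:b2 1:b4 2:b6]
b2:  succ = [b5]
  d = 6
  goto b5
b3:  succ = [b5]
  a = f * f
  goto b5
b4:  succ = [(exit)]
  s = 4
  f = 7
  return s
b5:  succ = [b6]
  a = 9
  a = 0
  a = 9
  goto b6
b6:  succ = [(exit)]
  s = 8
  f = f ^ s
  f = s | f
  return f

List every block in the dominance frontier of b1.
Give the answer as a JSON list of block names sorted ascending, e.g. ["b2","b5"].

Answer: ["b5", "b6"]

Analysis:
idom tree: b1←b0 b2←b1 b3←b0 b4←b1 b5←b0 b6←b0
Join-block Dom:
  b5: preds {b2,b3}: {b0,b1,b2} ∩ {b0,b3} = {b0}; idom=b0
  b6: preds {b1,b5}: {b0,b1} ∩ {b0,b5} = {b0}; idom=b0

DF walk-up:
  b5←b2: walk b2→b1 to b0
  b5←b3: walk b3 to b0
  b6←b1: walk b1 to b0
  b6←b5: walk b5 to b0
  b0: DF=∅
  b1: DF={b5,b6}
  b2: DF={b5}
  b3: DF={b5}
  b4: DF=∅
  b5: DF={b6}
  b6: DF=∅

DF(b1) = ["b5", "b6"]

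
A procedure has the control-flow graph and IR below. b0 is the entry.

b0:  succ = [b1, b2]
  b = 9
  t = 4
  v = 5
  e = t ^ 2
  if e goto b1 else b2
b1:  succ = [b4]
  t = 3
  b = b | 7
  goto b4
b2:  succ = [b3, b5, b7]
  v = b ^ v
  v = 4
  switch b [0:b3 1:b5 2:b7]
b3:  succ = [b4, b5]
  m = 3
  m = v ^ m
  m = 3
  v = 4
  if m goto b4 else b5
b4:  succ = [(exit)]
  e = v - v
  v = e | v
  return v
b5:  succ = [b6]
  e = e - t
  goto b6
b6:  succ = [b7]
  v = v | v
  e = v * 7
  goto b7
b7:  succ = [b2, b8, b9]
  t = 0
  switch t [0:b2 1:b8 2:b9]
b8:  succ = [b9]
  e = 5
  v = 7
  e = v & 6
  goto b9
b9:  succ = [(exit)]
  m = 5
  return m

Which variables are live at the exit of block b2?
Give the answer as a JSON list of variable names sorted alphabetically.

Per-block:
  b0 def {b,e,t,v} use ∅
  b1 def {b,t} use {b}
  b2 def {v} use {b,v}
  b3 def {m,v} use {v}
  b4 def {e,v} use {v}
  b5 def {e} use {e,t}
  b6 def {e,v} use {v}
  b7 def {t} use ∅
  b8 def {e,v} use ∅
  b9 def {m} use ∅

Liveness:
  live b0: ∅→{b,e,t,v}
  live b1: {b,v}→{v}
  live b2: {b,e,t,v}→{b,e,t,v}
  live b3: {b,e,t,v}→{b,e,t,v}
  live b4: {v}→∅
  live b5: {b,e,t,v}→{b,v}
  live b6: {b,v}→{b,e,v}
  live b7: {b,e,v}→{b,e,t,v}
  live b8: ∅→∅
  live b9: ∅→∅

live-out(b2) = ["b", "e", "t", "v"]

Answer: ["b", "e", "t", "v"]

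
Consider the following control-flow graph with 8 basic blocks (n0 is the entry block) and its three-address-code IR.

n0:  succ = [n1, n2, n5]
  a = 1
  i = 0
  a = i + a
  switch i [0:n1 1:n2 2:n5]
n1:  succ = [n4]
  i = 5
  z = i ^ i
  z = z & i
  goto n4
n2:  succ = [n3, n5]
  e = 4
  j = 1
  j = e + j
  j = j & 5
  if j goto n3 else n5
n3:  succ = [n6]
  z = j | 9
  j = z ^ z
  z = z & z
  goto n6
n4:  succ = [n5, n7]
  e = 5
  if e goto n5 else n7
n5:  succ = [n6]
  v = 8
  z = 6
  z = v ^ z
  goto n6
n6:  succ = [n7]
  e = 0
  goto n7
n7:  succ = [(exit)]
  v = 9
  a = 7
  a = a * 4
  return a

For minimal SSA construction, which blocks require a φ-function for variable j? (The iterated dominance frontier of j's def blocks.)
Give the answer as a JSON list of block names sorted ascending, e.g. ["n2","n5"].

idom tree: n1←n0 n2←n0 n3←n2 n4←n1 n5←n0 n6←n0 n7←n0
Dom∩ at merges:
  n5: preds {n0,n2,n4}: {n0} ∩ {n0,n2} ∩ {n0,n1,n4} = {n0}; idom=n0
  n6: preds {n3,n5}: {n0,n2,n3} ∩ {n0,n5} = {n0}; idom=n0
  n7: preds {n4,n6}: {n0,n1,n4} ∩ {n0,n6} = {n0}; idom=n0

Frontier:
  n5←n0: walk · to n0
  n5←n2: walk n2 to n0
  n5←n4: walk n4→n1 to n0
  n6←n3: walk n3→n2 to n0
  n6←n5: walk n5 to n0
  n7←n4: walk n4→n1 to n0
  n7←n6: walk n6 to n0
  n0: DF=∅
  n1: DF={n5,n7}
  n2: DF={n5,n6}
  n3: DF={n6}
  n4: DF={n5,n7}
  n5: DF={n6}
  n6: DF={n7}
  n7: DF=∅

φ for j: defs {n2,n3}
  DF⁺ = {n5,n6,n7}

Answer: ["n5", "n6", "n7"]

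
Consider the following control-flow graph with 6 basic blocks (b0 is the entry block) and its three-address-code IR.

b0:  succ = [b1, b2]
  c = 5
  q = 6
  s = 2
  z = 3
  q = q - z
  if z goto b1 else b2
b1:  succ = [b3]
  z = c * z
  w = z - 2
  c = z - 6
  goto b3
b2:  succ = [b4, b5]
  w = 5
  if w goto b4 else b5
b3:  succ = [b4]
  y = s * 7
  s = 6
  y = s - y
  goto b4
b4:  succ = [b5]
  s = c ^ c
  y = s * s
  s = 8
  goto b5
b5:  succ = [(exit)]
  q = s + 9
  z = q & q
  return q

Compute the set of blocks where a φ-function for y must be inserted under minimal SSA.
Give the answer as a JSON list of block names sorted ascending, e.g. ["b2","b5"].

Answer: ["b4", "b5"]

Derivation:
idom tree: b1←b0 b2←b0 b3←b1 b4←b0 b5←b0
Join-block Dom:
  b4: preds {b2,b3}: {b0,b2} ∩ {b0,b1,b3} = {b0}; idom=b0
  b5: preds {b2,b4}: {b0,b2} ∩ {b0,b4} = {b0}; idom=b0

DF derivation:
  join b4 pred b2: b2 stop@b0
  join b4 pred b3: b3→b1 stop@b0
  join b5 pred b2: b2 stop@b0
  join b5 pred b4: b4 stop@b0
  b0 → ∅
  b1 → {b4}
  b2 → {b4,b5}
  b3 → {b4}
  b4 → {b5}
  b5 → ∅

φ for y: defs {b3,b4}
  DF⁺ = {b4,b5}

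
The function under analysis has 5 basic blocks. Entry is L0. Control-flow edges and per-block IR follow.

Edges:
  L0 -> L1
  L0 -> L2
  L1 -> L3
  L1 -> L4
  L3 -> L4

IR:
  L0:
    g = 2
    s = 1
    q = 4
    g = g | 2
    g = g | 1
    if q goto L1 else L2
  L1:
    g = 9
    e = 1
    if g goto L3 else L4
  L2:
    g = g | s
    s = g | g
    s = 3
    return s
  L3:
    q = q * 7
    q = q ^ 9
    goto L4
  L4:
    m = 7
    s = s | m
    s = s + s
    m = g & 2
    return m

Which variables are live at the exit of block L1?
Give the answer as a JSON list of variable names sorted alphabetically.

def/use:
  L0: {g,q,s} / ∅
  L1: {e,g} / ∅
  L2: {g,s} / {g,s}
  L3: {q} / {q}
  L4: {m,s} / {g,s}

Backward fixpoint:
  live L0: ∅→{g,q,s}
  live L1: {q,s}→{g,q,s}
  live L2: {g,s}→∅
  live L3: {g,q,s}→{g,s}
  live L4: {g,s}→∅

live-out(L1) = ["g", "q", "s"]

Answer: ["g", "q", "s"]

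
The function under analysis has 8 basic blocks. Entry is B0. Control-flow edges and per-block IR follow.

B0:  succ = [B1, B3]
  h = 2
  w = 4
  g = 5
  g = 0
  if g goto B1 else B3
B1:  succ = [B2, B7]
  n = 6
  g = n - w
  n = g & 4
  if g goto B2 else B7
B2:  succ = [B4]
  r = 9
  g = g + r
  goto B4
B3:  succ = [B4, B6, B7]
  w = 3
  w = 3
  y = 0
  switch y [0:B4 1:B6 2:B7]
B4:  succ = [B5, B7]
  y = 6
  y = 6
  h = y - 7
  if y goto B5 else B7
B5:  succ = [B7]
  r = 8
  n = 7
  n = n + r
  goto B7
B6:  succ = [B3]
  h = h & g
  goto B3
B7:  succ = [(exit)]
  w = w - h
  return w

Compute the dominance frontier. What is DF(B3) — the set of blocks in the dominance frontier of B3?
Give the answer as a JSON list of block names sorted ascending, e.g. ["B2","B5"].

idom tree: B1←B0 B2←B1 B3←B0 B4←B0 B5←B4 B6←B3 B7←B0
Join-block Dom:
  B3: preds {B0,B6}: {B0} ∩ {B0,B3,B6} = {B0}; idom=B0
  B4: preds {B2,B3}: {B0,B1,B2} ∩ {B0,B3} = {B0}; idom=B0
  B7: preds {B1,B3,B4,B5}: {B0,B1} ∩ {B0,B3} ∩ {B0,B4} ∩ {B0,B4,B5} = {B0}; idom=B0

DF derivation:
  B3←B0: walk · to B0
  B3←B6: walk B6→B3 to B0
  B4←B2: walk B2→B1 to B0
  B4←B3: walk B3 to B0
  B7←B1: walk B1 to B0
  B7←B3: walk B3 to B0
  B7←B4: walk B4 to B0
  B7←B5: walk B5→B4 to B0
  B0: DF=∅
  B1: DF={B4,B7}
  B2: DF={B4}
  B3: DF={B3,B4,B7}
  B4: DF={B7}
  B5: DF={B7}
  B6: DF={B3}
  B7: DF=∅

DF(B3) = ["B3", "B4", "B7"]

Answer: ["B3", "B4", "B7"]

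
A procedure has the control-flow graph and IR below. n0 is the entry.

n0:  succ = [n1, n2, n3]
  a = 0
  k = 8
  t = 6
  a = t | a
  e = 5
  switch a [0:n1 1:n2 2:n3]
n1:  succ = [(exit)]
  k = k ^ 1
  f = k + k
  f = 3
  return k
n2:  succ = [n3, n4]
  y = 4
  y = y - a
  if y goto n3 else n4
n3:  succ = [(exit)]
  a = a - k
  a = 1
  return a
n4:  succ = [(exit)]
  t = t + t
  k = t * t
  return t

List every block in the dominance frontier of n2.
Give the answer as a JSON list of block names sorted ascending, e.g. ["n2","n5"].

idom tree: n1←n0 n2←n0 n3←n0 n4←n2
Dom at joins:
  n3: preds {n0,n2}: {n0} ∩ {n0,n2} = {n0}; idom=n0

Frontier:
  n3←n0: walk · to n0
  n3←n2: walk n2 to n0
  n0 → ∅
  n1 → ∅
  n2 → {n3}
  n3 → ∅
  n4 → ∅

DF(n2) = ["n3"]

Answer: ["n3"]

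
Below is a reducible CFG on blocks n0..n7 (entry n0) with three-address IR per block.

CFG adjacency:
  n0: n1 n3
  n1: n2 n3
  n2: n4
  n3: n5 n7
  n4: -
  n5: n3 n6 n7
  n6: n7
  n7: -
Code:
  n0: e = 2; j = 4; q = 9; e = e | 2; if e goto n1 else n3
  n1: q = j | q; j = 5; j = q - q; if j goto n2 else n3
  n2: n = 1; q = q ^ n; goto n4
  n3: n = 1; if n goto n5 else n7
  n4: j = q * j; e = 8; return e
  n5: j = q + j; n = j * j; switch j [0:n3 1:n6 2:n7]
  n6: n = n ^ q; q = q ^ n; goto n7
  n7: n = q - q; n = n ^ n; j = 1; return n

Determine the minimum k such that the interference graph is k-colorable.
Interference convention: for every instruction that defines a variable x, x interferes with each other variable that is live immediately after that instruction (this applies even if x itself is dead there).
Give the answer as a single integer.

Answer: 3

Derivation:
Block summaries:
  n0: def={e,j,q} ue=∅
  n1: def={j,q} ue={j,q}
  n2: def={n,q} ue={q}
  n3: def={n} ue=∅
  n4: def={e,j} ue={j,q}
  n5: def={j,n} ue={j,q}
  n6: def={n,q} ue={n,q}
  n7: def={j,n} ue={q}

Live sets:
  n0 li=∅ lo={j,q}
  n1 li={j,q} lo={j,q}
  n2 li={j,q} lo={j,q}
  n3 li={j,q} lo={j,q}
  n4 li={j,q} lo=∅
  n5 li={j,q} lo={j,n,q}
  n6 li={n,q} lo={q}
  n7 li={q} lo=∅

Interference:
  e↔{j,q}
  j↔{e,n,q}
  n↔{j,q}
  q↔{e,j,n}

Registers:
  {e,j,q} pairwise interfere (3-clique) ⇒ χ ≥ 3
  assign e→R2 j→R0 n→R2 q→R1 — no edge inside a register ⇒ χ ≤ 3
  χ = 3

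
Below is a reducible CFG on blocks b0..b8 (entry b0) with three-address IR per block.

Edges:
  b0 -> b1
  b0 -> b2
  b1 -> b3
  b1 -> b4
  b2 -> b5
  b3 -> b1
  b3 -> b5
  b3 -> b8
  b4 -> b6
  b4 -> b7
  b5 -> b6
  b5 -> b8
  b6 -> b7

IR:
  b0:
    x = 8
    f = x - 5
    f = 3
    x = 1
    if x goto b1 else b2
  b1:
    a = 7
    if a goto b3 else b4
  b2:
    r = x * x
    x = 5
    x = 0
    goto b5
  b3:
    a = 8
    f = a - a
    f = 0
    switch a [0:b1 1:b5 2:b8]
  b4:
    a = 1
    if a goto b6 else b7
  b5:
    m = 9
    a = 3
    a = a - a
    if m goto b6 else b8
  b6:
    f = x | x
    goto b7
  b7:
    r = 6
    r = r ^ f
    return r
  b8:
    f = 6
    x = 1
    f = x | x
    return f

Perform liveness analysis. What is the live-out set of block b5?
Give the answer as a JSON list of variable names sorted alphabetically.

def/use:
  b0 def {f,x} use ∅
  b1 def {a} use ∅
  b2 def {r,x} use {x}
  b3 def {a,f} use ∅
  b4 def {a} use ∅
  b5 def {a,m} use ∅
  b6 def {f} use {x}
  b7 def {r} use {f}
  b8 def {f,x} use ∅

Liveness:
  b0 li=∅ lo={f,x}
  b1 li={f,x} lo={f,x}
  b2 li={x} lo={x}
  b3 li={x} lo={f,x}
  b4 li={f,x} lo={f,x}
  b5 li={x} lo={x}
  b6 li={x} lo={f}
  b7 li={f} lo=∅
  b8 li=∅ lo=∅

live-out(b5) = ["x"]

Answer: ["x"]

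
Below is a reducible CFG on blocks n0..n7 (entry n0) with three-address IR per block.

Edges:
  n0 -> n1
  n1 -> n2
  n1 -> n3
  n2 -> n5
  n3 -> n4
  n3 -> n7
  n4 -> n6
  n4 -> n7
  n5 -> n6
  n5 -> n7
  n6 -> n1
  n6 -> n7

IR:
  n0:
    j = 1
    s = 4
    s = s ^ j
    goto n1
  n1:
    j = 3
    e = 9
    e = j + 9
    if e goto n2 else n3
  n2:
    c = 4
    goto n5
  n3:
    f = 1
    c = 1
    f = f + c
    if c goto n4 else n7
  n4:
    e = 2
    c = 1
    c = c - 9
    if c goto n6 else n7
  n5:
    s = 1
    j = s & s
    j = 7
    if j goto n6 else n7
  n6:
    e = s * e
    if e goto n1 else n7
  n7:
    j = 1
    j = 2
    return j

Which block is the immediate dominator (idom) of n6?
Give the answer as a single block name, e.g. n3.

idom tree: n1←n0 n2←n1 n3←n1 n4←n3 n5←n2 n6←n1 n7←n1
Join-block Dom:
  n1: preds {n0,n6}: {n0} ∩ {n0,n1,n6} = {n0}; idom=n0
  n6: preds {n4,n5}: {n0,n1,n3,n4} ∩ {n0,n1,n2,n5} = {n0,n1}; idom=n1
  n7: preds {n3,n4,n5,n6}: {n0,n1,n3} ∩ {n0,n1,n3,n4} ∩ {n0,n1,n2,n5} ∩ {n0,n1,n6} = {n0,n1}; idom=n1

idom(n6) = n1

Answer: n1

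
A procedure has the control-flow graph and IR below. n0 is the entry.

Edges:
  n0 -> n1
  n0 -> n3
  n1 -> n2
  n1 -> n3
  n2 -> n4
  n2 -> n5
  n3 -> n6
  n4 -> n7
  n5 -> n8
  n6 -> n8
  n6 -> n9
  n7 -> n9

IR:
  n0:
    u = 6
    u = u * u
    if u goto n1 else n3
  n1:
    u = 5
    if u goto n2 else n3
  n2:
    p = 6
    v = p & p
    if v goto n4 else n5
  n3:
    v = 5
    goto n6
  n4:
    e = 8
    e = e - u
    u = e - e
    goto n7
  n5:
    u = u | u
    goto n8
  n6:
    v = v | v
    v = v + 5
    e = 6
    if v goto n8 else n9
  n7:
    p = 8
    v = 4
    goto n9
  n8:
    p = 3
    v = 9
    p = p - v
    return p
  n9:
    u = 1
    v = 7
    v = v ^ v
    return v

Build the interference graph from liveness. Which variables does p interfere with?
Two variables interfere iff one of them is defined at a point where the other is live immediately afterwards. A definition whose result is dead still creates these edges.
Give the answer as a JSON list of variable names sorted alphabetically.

Answer: ["u", "v"]

Working:
Block summaries:
  n0: def={u} ue=∅
  n1: def={u} ue=∅
  n2: def={p,v} ue=∅
  n3: def={v} ue=∅
  n4: def={e,u} ue={u}
  n5: def={u} ue={u}
  n6: def={e,v} ue={v}
  n7: def={p,v} ue=∅
  n8: def={p,v} ue=∅
  n9: def={u,v} ue=∅

Backward fixpoint:
  n0: in=∅ out=∅
  n1: in=∅ out={u}
  n2: in={u} out={u}
  n3: in=∅ out={v}
  n4: in={u} out=∅
  n5: in={u} out=∅
  n6: in={v} out=∅
  n7: in=∅ out=∅
  n8: in=∅ out=∅
  n9: in=∅ out=∅

Conflict graph:
  e — {u,v}
  p — {u,v}
  u — {e,p,v}
  v — {e,p,u}

N(p) = ["u", "v"]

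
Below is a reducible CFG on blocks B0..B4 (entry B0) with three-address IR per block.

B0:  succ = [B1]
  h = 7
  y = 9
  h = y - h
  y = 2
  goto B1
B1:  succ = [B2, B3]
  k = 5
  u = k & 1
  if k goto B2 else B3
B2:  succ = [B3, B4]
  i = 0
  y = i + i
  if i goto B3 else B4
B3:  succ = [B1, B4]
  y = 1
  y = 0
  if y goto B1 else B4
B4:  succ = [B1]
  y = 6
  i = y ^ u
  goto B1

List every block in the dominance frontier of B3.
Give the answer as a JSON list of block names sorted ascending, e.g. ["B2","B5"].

Answer: ["B1", "B4"]

Analysis:
idom tree: B1←B0 B2←B1 B3←B1 B4←B1
Dom∩ at merges:
  B1: preds {B0,B3,B4}: {B0} ∩ {B0,B1,B3} ∩ {B0,B1,B4} = {B0}; idom=B0
  B3: preds {B1,B2}: {B0,B1} ∩ {B0,B1,B2} = {B0,B1}; idom=B1
  B4: preds {B2,B3}: {B0,B1,B2} ∩ {B0,B1,B3} = {B0,B1}; idom=B1

DF walk-up:
  join B1 pred B0: · stop@B0
  join B1 pred B3: B3→B1 stop@B0
  join B1 pred B4: B4→B1 stop@B0
  join B3 pred B1: · stop@B1
  join B3 pred B2: B2 stop@B1
  join B4 pred B2: B2 stop@B1
  join B4 pred B3: B3 stop@B1
  B0: DF=∅
  B1: DF={B1}
  B2: DF={B3,B4}
  B3: DF={B1,B4}
  B4: DF={B1}

DF(B3) = ["B1", "B4"]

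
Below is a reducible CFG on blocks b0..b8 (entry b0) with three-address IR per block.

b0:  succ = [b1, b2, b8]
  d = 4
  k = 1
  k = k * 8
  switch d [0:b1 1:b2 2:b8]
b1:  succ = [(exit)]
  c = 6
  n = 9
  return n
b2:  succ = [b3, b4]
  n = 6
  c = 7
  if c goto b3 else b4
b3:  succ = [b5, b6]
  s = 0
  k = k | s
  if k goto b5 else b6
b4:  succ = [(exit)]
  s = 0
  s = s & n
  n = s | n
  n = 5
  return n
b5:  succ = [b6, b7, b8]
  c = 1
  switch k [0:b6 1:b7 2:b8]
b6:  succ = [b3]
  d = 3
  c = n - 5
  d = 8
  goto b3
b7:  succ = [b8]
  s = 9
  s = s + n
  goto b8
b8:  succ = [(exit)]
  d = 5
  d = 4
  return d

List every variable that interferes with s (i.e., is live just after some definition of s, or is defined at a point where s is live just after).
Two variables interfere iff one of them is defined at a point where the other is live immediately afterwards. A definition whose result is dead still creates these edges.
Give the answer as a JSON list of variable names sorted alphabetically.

Block summaries:
  b0: def={d,k} ue=∅
  b1: def={c,n} ue=∅
  b2: def={c,n} ue=∅
  b3: def={k,s} ue={k}
  b4: def={n,s} ue={n}
  b5: def={c} ue={k}
  b6: def={c,d} ue={n}
  b7: def={s} ue={n}
  b8: def={d} ue=∅

Liveness:
  b0 li=∅ lo={k}
  b1 li=∅ lo=∅
  b2 li={k} lo={k,n}
  b3 li={k,n} lo={k,n}
  b4 li={n} lo=∅
  b5 li={k,n} lo={k,n}
  b6 li={k,n} lo={k,n}
  b7 li={n} lo=∅
  b8 li=∅ lo=∅

Interfere edges:
  c: {k,n}
  d: {k,n}
  k: {c,d,n,s}
  n: {c,d,k,s}
  s: {k,n}

N(s) = ["k", "n"]

Answer: ["k", "n"]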